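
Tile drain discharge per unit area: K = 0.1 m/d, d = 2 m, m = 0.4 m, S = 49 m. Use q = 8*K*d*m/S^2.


q = 8*K*d*m/S^2
q = 8*0.1*2*0.4/49^2
q = 0.6400 / 2401

2.6656e-04 m/d


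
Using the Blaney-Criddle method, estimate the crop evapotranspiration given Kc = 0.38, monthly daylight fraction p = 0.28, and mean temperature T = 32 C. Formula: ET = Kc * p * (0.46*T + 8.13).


ET = Kc * p * (0.46*T + 8.13)
ET = 0.38 * 0.28 * (0.46*32 + 8.13)
ET = 0.38 * 0.28 * 22.8500

2.4312 mm/day


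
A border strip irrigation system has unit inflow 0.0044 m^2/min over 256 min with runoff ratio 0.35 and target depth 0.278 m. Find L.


L = q*t/((1+r)*Z)
L = 0.0044*256/((1+0.35)*0.278)
L = 1.1264/0.3753

3.0013 m


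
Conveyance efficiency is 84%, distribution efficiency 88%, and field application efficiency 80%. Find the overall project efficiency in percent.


Ec = 0.84, Eb = 0.88, Ea = 0.8
E = 0.84 * 0.88 * 0.8 * 100 = 59.1360%

59.1360 %


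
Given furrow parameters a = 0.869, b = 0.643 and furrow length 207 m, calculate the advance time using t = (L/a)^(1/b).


t = (L/a)^(1/b)
t = (207/0.869)^(1/0.643)
t = 238.204833^(1/0.643)

4973.4434 min


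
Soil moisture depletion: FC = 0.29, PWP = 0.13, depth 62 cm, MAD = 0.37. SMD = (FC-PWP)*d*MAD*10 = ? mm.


SMD = (FC - PWP) * d * MAD * 10
SMD = (0.29 - 0.13) * 62 * 0.37 * 10
SMD = 0.1600 * 62 * 0.37 * 10

36.7040 mm


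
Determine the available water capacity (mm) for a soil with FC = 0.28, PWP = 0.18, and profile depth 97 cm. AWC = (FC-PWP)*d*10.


AWC = (FC - PWP) * d * 10
AWC = (0.28 - 0.18) * 97 * 10
AWC = 0.1000 * 97 * 10

97.0000 mm


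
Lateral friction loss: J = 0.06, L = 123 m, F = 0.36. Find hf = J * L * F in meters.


hf = J * L * F = 0.06 * 123 * 0.36 = 2.6568 m

2.6568 m


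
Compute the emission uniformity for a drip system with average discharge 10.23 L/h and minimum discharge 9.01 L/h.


EU = (q_min/q_avg)*100 = (9.01/10.23)*100 = 88.0743%

88.0743 %


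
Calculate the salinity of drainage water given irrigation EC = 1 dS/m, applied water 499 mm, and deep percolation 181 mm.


EC_dw = EC_iw * D_iw / D_dw
EC_dw = 1 * 499 / 181
EC_dw = 499 / 181

2.7569 dS/m


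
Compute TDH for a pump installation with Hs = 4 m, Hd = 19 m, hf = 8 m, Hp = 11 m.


TDH = Hs + Hd + hf + Hp = 4 + 19 + 8 + 11 = 42

42 m


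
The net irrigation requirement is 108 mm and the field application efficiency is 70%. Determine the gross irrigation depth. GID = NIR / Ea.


Ea = 70% = 0.7
GID = NIR / Ea = 108 / 0.7 = 154.2857 mm

154.2857 mm


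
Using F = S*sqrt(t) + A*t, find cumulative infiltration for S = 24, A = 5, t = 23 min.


F = S*sqrt(t) + A*t
F = 24*sqrt(23) + 5*23
F = 24*4.795832 + 115

230.1000 mm


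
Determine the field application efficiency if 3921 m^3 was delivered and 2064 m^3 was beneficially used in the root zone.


Ea = V_root / V_field * 100 = 2064 / 3921 * 100 = 52.6396%

52.6396 %


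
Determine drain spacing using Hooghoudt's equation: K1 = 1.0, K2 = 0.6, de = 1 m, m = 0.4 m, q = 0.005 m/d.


S^2 = 8*K2*de*m/q + 4*K1*m^2/q
S^2 = 8*0.6*1*0.4/0.005 + 4*1.0*0.4^2/0.005
S = sqrt(512.0000)

22.6274 m


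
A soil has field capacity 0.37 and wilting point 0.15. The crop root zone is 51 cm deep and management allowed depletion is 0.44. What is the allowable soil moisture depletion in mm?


SMD = (FC - PWP) * d * MAD * 10
SMD = (0.37 - 0.15) * 51 * 0.44 * 10
SMD = 0.2200 * 51 * 0.44 * 10

49.3680 mm


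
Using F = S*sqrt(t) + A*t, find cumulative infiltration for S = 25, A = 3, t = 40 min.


F = S*sqrt(t) + A*t
F = 25*sqrt(40) + 3*40
F = 25*6.324555 + 120

278.1139 mm


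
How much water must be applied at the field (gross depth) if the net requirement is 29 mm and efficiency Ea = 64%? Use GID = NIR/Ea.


Ea = 64% = 0.64
GID = NIR / Ea = 29 / 0.64 = 45.3125 mm

45.3125 mm


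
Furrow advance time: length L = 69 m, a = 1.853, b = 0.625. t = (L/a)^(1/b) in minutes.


t = (L/a)^(1/b)
t = (69/1.853)^(1/0.625)
t = 37.236913^(1/0.625)

326.2555 min


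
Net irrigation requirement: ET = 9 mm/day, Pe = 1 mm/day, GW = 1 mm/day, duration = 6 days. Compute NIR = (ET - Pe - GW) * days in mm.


Daily deficit = ET - Pe - GW = 9 - 1 - 1 = 7 mm/day
NIR = 7 * 6 = 42 mm

42.0000 mm


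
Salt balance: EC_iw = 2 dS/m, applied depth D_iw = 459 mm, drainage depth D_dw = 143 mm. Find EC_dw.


EC_dw = EC_iw * D_iw / D_dw
EC_dw = 2 * 459 / 143
EC_dw = 918 / 143

6.4196 dS/m


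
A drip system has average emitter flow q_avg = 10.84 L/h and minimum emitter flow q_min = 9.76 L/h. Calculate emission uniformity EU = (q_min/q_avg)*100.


EU = (q_min/q_avg)*100 = (9.76/10.84)*100 = 90.0369%

90.0369 %


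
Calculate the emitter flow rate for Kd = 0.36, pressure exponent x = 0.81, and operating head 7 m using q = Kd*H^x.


q = Kd * H^x = 0.36 * 7^0.81 = 0.36 * 4.836480

1.7411 L/h


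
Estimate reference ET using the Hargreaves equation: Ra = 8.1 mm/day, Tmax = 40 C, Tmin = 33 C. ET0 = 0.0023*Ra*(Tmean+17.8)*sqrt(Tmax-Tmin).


Tmean = (Tmax + Tmin)/2 = (40 + 33)/2 = 36.5
ET0 = 0.0023 * 8.1 * (36.5 + 17.8) * sqrt(40 - 33)
ET0 = 0.0023 * 8.1 * 54.3 * 2.645751

2.6765 mm/day


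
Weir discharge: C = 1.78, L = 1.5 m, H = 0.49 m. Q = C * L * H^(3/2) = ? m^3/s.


Q = C * L * H^(3/2) = 1.78 * 1.5 * 0.49^1.5 = 1.78 * 1.5 * 0.343000

0.9158 m^3/s


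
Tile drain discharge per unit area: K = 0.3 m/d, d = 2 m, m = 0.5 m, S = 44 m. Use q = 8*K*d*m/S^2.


q = 8*K*d*m/S^2
q = 8*0.3*2*0.5/44^2
q = 2.4000 / 1936

0.0012 m/d


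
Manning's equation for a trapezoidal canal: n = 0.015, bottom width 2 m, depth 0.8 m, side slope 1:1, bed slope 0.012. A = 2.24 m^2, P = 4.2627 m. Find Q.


R = A/P = 2.24/4.2627 = 0.525489
Q = (1/0.015) * 2.24 * 0.525489^(2/3) * 0.012^0.5

10.6526 m^3/s


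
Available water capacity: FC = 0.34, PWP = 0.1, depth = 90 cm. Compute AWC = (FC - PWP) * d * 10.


AWC = (FC - PWP) * d * 10
AWC = (0.34 - 0.1) * 90 * 10
AWC = 0.2400 * 90 * 10

216.0000 mm


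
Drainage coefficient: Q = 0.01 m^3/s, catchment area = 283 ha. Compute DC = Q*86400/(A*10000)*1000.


DC = Q * 86400 / (A * 10000) * 1000
DC = 0.01 * 86400 / (283 * 10000) * 1000
DC = 864000.0000 / 2830000

0.3053 mm/day


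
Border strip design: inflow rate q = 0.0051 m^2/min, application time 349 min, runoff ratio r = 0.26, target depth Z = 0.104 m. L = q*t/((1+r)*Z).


L = q*t/((1+r)*Z)
L = 0.0051*349/((1+0.26)*0.104)
L = 1.7799/0.13104

13.5829 m


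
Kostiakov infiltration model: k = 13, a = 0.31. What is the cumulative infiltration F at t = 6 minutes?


F = k * t^a = 13 * 6^0.31
F = 13 * 1.742717

22.6553 mm


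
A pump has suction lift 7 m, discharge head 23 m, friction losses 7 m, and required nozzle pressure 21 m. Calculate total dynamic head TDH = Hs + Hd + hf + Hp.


TDH = Hs + Hd + hf + Hp = 7 + 23 + 7 + 21 = 58

58 m


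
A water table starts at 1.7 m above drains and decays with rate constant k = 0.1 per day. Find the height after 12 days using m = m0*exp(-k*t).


m = m0 * exp(-k*t)
m = 1.7 * exp(-0.1 * 12)
m = 1.7 * exp(-1.2000)

0.5120 m


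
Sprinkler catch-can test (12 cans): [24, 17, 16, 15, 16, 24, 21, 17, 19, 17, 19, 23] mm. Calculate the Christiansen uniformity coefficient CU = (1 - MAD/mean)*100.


mean = 19.000000 mm
MAD = 2.666667 mm
CU = (1 - 2.666667/19.000000)*100

85.9649 %


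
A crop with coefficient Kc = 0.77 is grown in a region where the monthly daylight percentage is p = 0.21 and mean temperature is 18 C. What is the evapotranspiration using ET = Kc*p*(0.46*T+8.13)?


ET = Kc * p * (0.46*T + 8.13)
ET = 0.77 * 0.21 * (0.46*18 + 8.13)
ET = 0.77 * 0.21 * 16.4100

2.6535 mm/day


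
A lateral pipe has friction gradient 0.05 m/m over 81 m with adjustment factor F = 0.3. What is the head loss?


hf = J * L * F = 0.05 * 81 * 0.3 = 1.2150 m

1.2150 m


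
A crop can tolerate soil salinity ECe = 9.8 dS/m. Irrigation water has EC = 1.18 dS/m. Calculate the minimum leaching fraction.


LR = ECiw / (5*ECe - ECiw)
LR = 1.18 / (5*9.8 - 1.18)
LR = 1.18 / 47.8200

0.0247


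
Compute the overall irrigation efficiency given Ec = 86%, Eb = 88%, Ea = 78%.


Ec = 0.86, Eb = 0.88, Ea = 0.78
E = 0.86 * 0.88 * 0.78 * 100 = 59.0304%

59.0304 %


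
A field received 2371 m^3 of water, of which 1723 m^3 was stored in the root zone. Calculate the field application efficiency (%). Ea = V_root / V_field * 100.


Ea = V_root / V_field * 100 = 1723 / 2371 * 100 = 72.6698%

72.6698 %


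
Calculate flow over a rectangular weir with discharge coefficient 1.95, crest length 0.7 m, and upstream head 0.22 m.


Q = C * L * H^(3/2) = 1.95 * 0.7 * 0.22^1.5 = 1.95 * 0.7 * 0.103189

0.1409 m^3/s


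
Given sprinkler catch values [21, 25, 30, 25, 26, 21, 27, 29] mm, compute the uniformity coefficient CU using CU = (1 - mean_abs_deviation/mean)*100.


mean = 25.500000 mm
MAD = 2.500000 mm
CU = (1 - 2.500000/25.500000)*100

90.1961 %


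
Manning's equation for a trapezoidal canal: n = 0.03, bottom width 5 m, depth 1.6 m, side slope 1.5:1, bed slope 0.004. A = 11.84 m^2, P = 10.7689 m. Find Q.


R = A/P = 11.84/10.7689 = 1.099462
Q = (1/0.03) * 11.84 * 1.099462^(2/3) * 0.004^0.5

26.5897 m^3/s


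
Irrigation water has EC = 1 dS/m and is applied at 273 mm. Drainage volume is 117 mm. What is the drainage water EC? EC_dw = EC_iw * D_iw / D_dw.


EC_dw = EC_iw * D_iw / D_dw
EC_dw = 1 * 273 / 117
EC_dw = 273 / 117

2.3333 dS/m


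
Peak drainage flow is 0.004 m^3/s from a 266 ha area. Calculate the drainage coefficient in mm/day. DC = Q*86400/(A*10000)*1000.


DC = Q * 86400 / (A * 10000) * 1000
DC = 0.004 * 86400 / (266 * 10000) * 1000
DC = 345600.0000 / 2660000

0.1299 mm/day


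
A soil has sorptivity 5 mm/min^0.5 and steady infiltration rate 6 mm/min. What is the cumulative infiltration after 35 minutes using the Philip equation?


F = S*sqrt(t) + A*t
F = 5*sqrt(35) + 6*35
F = 5*5.916080 + 210

239.5804 mm


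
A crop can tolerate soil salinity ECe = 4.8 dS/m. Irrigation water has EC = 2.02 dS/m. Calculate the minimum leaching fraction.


LR = ECiw / (5*ECe - ECiw)
LR = 2.02 / (5*4.8 - 2.02)
LR = 2.02 / 21.9800

0.0919


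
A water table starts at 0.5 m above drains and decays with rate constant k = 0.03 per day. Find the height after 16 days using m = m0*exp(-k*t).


m = m0 * exp(-k*t)
m = 0.5 * exp(-0.03 * 16)
m = 0.5 * exp(-0.4800)

0.3094 m


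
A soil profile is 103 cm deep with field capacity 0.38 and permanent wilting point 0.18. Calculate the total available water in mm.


AWC = (FC - PWP) * d * 10
AWC = (0.38 - 0.18) * 103 * 10
AWC = 0.2000 * 103 * 10

206.0000 mm


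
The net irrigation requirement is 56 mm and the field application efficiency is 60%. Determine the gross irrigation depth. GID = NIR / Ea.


Ea = 60% = 0.6
GID = NIR / Ea = 56 / 0.6 = 93.3333 mm

93.3333 mm


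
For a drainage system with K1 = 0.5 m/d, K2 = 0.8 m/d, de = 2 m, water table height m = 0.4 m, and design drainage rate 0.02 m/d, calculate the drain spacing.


S^2 = 8*K2*de*m/q + 4*K1*m^2/q
S^2 = 8*0.8*2*0.4/0.02 + 4*0.5*0.4^2/0.02
S = sqrt(272.0000)

16.4924 m


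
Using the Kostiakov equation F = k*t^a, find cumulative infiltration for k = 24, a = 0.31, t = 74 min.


F = k * t^a = 24 * 74^0.31
F = 24 * 3.797186

91.1325 mm


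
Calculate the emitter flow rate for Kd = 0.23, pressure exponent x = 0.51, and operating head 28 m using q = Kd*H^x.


q = Kd * H^x = 0.23 * 28^0.51 = 0.23 * 5.470797

1.2583 L/h


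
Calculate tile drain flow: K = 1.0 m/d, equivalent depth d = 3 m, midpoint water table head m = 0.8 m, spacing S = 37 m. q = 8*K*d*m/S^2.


q = 8*K*d*m/S^2
q = 8*1.0*3*0.8/37^2
q = 19.2000 / 1369

0.0140 m/d


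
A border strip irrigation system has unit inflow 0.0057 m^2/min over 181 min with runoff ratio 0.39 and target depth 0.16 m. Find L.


L = q*t/((1+r)*Z)
L = 0.0057*181/((1+0.39)*0.16)
L = 1.0317/0.2224

4.6389 m


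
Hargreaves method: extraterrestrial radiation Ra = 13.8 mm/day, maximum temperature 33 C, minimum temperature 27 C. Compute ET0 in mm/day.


Tmean = (Tmax + Tmin)/2 = (33 + 27)/2 = 30.0
ET0 = 0.0023 * 13.8 * (30.0 + 17.8) * sqrt(33 - 27)
ET0 = 0.0023 * 13.8 * 47.8 * 2.449490

3.7163 mm/day


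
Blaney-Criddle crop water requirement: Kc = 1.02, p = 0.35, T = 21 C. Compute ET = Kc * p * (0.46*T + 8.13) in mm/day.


ET = Kc * p * (0.46*T + 8.13)
ET = 1.02 * 0.35 * (0.46*21 + 8.13)
ET = 1.02 * 0.35 * 17.7900

6.3510 mm/day


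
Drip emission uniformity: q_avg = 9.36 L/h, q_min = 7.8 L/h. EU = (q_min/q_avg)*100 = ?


EU = (q_min/q_avg)*100 = (7.8/9.36)*100 = 83.3333%

83.3333 %


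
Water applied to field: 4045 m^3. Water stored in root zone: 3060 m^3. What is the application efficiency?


Ea = V_root / V_field * 100 = 3060 / 4045 * 100 = 75.6489%

75.6489 %


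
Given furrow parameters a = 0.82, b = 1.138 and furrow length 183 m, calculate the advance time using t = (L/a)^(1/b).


t = (L/a)^(1/b)
t = (183/0.82)^(1/1.138)
t = 223.170732^(1/1.138)

115.8321 min


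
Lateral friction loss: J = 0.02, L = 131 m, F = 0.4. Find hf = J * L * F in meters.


hf = J * L * F = 0.02 * 131 * 0.4 = 1.0480 m

1.0480 m


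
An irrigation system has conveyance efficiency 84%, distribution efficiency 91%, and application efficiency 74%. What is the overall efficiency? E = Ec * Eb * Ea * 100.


Ec = 0.84, Eb = 0.91, Ea = 0.74
E = 0.84 * 0.91 * 0.74 * 100 = 56.5656%

56.5656 %


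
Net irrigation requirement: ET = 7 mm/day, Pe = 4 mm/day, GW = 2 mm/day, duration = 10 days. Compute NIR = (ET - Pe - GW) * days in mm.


Daily deficit = ET - Pe - GW = 7 - 4 - 2 = 1 mm/day
NIR = 1 * 10 = 10 mm

10.0000 mm


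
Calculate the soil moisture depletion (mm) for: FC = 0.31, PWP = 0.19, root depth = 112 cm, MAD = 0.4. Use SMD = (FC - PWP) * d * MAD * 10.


SMD = (FC - PWP) * d * MAD * 10
SMD = (0.31 - 0.19) * 112 * 0.4 * 10
SMD = 0.1200 * 112 * 0.4 * 10

53.7600 mm


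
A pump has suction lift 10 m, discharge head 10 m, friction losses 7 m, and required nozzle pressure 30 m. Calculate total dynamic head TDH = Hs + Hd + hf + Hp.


TDH = Hs + Hd + hf + Hp = 10 + 10 + 7 + 30 = 57

57 m


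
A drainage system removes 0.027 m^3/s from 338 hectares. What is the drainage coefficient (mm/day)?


DC = Q * 86400 / (A * 10000) * 1000
DC = 0.027 * 86400 / (338 * 10000) * 1000
DC = 2332800.0000 / 3380000

0.6902 mm/day


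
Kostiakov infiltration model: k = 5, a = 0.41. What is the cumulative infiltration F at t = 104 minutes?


F = k * t^a = 5 * 104^0.41
F = 5 * 6.714036

33.5702 mm


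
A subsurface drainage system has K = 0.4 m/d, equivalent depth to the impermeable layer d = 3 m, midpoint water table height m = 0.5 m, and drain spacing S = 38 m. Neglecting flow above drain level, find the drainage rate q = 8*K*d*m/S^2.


q = 8*K*d*m/S^2
q = 8*0.4*3*0.5/38^2
q = 4.8000 / 1444

0.0033 m/d


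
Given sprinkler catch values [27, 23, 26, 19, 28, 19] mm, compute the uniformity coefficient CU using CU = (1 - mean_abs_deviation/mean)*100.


mean = 23.666667 mm
MAD = 3.333333 mm
CU = (1 - 3.333333/23.666667)*100

85.9155 %


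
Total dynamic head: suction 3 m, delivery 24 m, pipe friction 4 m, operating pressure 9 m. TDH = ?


TDH = Hs + Hd + hf + Hp = 3 + 24 + 4 + 9 = 40

40 m


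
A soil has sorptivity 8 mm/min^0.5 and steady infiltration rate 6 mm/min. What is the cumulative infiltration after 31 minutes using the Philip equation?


F = S*sqrt(t) + A*t
F = 8*sqrt(31) + 6*31
F = 8*5.567764 + 186

230.5421 mm


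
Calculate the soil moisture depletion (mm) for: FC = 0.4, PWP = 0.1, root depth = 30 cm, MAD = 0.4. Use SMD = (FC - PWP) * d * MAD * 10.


SMD = (FC - PWP) * d * MAD * 10
SMD = (0.4 - 0.1) * 30 * 0.4 * 10
SMD = 0.3000 * 30 * 0.4 * 10

36.0000 mm


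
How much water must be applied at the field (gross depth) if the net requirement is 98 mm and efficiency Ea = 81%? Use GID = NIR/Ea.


Ea = 81% = 0.81
GID = NIR / Ea = 98 / 0.81 = 120.9877 mm

120.9877 mm


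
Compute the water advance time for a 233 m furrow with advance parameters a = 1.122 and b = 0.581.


t = (L/a)^(1/b)
t = (233/1.122)^(1/0.581)
t = 207.664884^(1/0.581)

9740.3980 min


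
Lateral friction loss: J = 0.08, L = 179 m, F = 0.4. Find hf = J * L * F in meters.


hf = J * L * F = 0.08 * 179 * 0.4 = 5.7280 m

5.7280 m


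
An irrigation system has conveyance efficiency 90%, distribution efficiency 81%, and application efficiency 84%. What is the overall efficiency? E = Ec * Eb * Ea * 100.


Ec = 0.9, Eb = 0.81, Ea = 0.84
E = 0.9 * 0.81 * 0.84 * 100 = 61.2360%

61.2360 %


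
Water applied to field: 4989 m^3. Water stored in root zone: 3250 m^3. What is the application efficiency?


Ea = V_root / V_field * 100 = 3250 / 4989 * 100 = 65.1433%

65.1433 %


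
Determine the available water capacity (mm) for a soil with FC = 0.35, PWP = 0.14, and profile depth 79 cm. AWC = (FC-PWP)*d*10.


AWC = (FC - PWP) * d * 10
AWC = (0.35 - 0.14) * 79 * 10
AWC = 0.2100 * 79 * 10

165.9000 mm


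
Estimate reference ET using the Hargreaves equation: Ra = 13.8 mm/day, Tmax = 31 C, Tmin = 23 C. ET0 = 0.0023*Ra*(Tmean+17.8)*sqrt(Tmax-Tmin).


Tmean = (Tmax + Tmin)/2 = (31 + 23)/2 = 27.0
ET0 = 0.0023 * 13.8 * (27.0 + 17.8) * sqrt(31 - 23)
ET0 = 0.0023 * 13.8 * 44.8 * 2.828427

4.0219 mm/day


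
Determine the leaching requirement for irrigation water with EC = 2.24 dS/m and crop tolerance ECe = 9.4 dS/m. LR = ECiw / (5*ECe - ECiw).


LR = ECiw / (5*ECe - ECiw)
LR = 2.24 / (5*9.4 - 2.24)
LR = 2.24 / 44.7600

0.0500


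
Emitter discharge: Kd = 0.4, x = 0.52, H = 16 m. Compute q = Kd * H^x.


q = Kd * H^x = 0.4 * 16^0.52 = 0.4 * 4.228072

1.6912 L/h


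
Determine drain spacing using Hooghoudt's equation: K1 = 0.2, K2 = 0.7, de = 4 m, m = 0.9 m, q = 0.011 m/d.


S^2 = 8*K2*de*m/q + 4*K1*m^2/q
S^2 = 8*0.7*4*0.9/0.011 + 4*0.2*0.9^2/0.011
S = sqrt(1891.6364)

43.4929 m


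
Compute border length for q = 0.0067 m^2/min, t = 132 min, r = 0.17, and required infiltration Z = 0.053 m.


L = q*t/((1+r)*Z)
L = 0.0067*132/((1+0.17)*0.053)
L = 0.8844/0.06201

14.2622 m


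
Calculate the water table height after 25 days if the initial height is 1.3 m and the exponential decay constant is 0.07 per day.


m = m0 * exp(-k*t)
m = 1.3 * exp(-0.07 * 25)
m = 1.3 * exp(-1.7500)

0.2259 m


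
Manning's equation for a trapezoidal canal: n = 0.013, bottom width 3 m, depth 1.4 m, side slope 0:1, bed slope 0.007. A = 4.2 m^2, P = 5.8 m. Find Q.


R = A/P = 4.2/5.8 = 0.724138
Q = (1/0.013) * 4.2 * 0.724138^(2/3) * 0.007^0.5

21.7973 m^3/s


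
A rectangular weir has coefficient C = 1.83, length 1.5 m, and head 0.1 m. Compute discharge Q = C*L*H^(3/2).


Q = C * L * H^(3/2) = 1.83 * 1.5 * 0.1^1.5 = 1.83 * 1.5 * 0.031623

0.0868 m^3/s


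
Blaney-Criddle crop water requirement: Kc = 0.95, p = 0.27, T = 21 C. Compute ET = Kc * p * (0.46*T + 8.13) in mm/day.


ET = Kc * p * (0.46*T + 8.13)
ET = 0.95 * 0.27 * (0.46*21 + 8.13)
ET = 0.95 * 0.27 * 17.7900

4.5631 mm/day


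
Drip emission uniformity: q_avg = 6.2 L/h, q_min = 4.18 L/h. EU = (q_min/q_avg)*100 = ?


EU = (q_min/q_avg)*100 = (4.18/6.2)*100 = 67.4194%

67.4194 %


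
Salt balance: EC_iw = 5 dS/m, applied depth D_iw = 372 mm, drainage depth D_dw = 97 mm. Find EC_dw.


EC_dw = EC_iw * D_iw / D_dw
EC_dw = 5 * 372 / 97
EC_dw = 1860 / 97

19.1753 dS/m


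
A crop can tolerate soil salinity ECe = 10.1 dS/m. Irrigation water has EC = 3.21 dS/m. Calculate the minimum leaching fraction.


LR = ECiw / (5*ECe - ECiw)
LR = 3.21 / (5*10.1 - 3.21)
LR = 3.21 / 47.2900

0.0679


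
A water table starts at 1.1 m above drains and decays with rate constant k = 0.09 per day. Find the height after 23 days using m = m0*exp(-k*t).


m = m0 * exp(-k*t)
m = 1.1 * exp(-0.09 * 23)
m = 1.1 * exp(-2.0700)

0.1388 m


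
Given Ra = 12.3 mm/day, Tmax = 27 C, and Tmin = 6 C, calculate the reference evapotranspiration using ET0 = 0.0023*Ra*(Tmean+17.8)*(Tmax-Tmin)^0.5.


Tmean = (Tmax + Tmin)/2 = (27 + 6)/2 = 16.5
ET0 = 0.0023 * 12.3 * (16.5 + 17.8) * sqrt(27 - 6)
ET0 = 0.0023 * 12.3 * 34.3 * 4.582576

4.4467 mm/day


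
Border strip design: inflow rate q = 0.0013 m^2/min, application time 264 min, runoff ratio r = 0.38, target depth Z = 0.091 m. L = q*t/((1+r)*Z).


L = q*t/((1+r)*Z)
L = 0.0013*264/((1+0.38)*0.091)
L = 0.3432/0.12558

2.7329 m


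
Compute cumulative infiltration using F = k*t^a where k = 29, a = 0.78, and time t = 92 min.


F = k * t^a = 29 * 92^0.78
F = 29 * 34.021582

986.6259 mm


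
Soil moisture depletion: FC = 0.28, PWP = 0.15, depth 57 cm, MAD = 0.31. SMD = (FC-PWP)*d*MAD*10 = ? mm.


SMD = (FC - PWP) * d * MAD * 10
SMD = (0.28 - 0.15) * 57 * 0.31 * 10
SMD = 0.1300 * 57 * 0.31 * 10

22.9710 mm


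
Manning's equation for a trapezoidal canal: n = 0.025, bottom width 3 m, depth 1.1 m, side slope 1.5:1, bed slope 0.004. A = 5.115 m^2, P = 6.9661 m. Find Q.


R = A/P = 5.115/6.9661 = 0.734270
Q = (1/0.025) * 5.115 * 0.734270^(2/3) * 0.004^0.5

10.5319 m^3/s


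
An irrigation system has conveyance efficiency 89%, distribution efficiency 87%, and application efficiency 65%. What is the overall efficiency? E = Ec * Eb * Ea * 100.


Ec = 0.89, Eb = 0.87, Ea = 0.65
E = 0.89 * 0.87 * 0.65 * 100 = 50.3295%

50.3295 %


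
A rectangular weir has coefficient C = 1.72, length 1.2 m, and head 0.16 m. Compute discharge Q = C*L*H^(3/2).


Q = C * L * H^(3/2) = 1.72 * 1.2 * 0.16^1.5 = 1.72 * 1.2 * 0.064000

0.1321 m^3/s


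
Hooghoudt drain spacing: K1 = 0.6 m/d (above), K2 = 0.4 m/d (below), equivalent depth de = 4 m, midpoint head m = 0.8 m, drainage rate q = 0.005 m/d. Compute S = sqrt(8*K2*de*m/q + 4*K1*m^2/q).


S^2 = 8*K2*de*m/q + 4*K1*m^2/q
S^2 = 8*0.4*4*0.8/0.005 + 4*0.6*0.8^2/0.005
S = sqrt(2355.2000)

48.5304 m


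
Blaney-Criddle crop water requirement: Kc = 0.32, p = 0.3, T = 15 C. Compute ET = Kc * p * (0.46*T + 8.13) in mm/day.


ET = Kc * p * (0.46*T + 8.13)
ET = 0.32 * 0.3 * (0.46*15 + 8.13)
ET = 0.32 * 0.3 * 15.0300

1.4429 mm/day


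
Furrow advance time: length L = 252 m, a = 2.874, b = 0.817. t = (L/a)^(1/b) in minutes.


t = (L/a)^(1/b)
t = (252/2.874)^(1/0.817)
t = 87.682672^(1/0.817)

238.8402 min


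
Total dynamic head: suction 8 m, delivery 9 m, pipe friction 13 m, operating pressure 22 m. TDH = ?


TDH = Hs + Hd + hf + Hp = 8 + 9 + 13 + 22 = 52

52 m


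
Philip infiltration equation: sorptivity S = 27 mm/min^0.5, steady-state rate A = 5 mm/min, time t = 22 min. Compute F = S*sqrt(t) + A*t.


F = S*sqrt(t) + A*t
F = 27*sqrt(22) + 5*22
F = 27*4.690416 + 110

236.6412 mm


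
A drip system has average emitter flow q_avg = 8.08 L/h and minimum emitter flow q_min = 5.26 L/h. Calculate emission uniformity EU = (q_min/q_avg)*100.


EU = (q_min/q_avg)*100 = (5.26/8.08)*100 = 65.0990%

65.0990 %


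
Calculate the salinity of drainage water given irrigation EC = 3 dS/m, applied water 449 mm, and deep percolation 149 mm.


EC_dw = EC_iw * D_iw / D_dw
EC_dw = 3 * 449 / 149
EC_dw = 1347 / 149

9.0403 dS/m


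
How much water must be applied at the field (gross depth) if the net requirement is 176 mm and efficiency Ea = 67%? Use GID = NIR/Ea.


Ea = 67% = 0.67
GID = NIR / Ea = 176 / 0.67 = 262.6866 mm

262.6866 mm


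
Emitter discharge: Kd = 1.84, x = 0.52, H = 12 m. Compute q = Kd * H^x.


q = Kd * H^x = 1.84 * 12^0.52 = 1.84 * 3.640611

6.6987 L/h


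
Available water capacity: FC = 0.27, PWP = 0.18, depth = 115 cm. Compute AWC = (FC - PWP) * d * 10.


AWC = (FC - PWP) * d * 10
AWC = (0.27 - 0.18) * 115 * 10
AWC = 0.0900 * 115 * 10

103.5000 mm


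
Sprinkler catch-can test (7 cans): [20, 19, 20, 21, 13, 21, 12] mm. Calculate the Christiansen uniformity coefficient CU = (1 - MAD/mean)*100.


mean = 18.000000 mm
MAD = 3.142857 mm
CU = (1 - 3.142857/18.000000)*100

82.5397 %


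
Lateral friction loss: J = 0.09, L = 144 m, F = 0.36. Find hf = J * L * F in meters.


hf = J * L * F = 0.09 * 144 * 0.36 = 4.6656 m

4.6656 m


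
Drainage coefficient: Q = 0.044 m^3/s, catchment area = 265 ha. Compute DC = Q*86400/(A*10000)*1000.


DC = Q * 86400 / (A * 10000) * 1000
DC = 0.044 * 86400 / (265 * 10000) * 1000
DC = 3801600.0000 / 2650000

1.4346 mm/day


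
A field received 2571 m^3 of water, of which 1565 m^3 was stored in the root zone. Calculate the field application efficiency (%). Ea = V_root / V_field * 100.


Ea = V_root / V_field * 100 = 1565 / 2571 * 100 = 60.8713%

60.8713 %


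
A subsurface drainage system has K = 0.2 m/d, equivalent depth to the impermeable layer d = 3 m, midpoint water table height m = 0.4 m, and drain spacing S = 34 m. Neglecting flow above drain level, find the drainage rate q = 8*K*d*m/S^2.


q = 8*K*d*m/S^2
q = 8*0.2*3*0.4/34^2
q = 1.9200 / 1156

0.0017 m/d


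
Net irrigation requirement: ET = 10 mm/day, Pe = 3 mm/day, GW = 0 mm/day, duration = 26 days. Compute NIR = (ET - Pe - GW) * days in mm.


Daily deficit = ET - Pe - GW = 10 - 3 - 0 = 7 mm/day
NIR = 7 * 26 = 182 mm

182.0000 mm


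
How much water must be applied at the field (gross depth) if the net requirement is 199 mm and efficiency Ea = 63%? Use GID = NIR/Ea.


Ea = 63% = 0.63
GID = NIR / Ea = 199 / 0.63 = 315.8730 mm

315.8730 mm


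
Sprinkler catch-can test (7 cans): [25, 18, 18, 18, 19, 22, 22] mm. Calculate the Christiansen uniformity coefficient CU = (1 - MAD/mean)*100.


mean = 20.285714 mm
MAD = 2.326531 mm
CU = (1 - 2.326531/20.285714)*100

88.5312 %


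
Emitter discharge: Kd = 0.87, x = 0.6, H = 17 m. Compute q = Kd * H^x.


q = Kd * H^x = 0.87 * 17^0.6 = 0.87 * 5.473553

4.7620 L/h


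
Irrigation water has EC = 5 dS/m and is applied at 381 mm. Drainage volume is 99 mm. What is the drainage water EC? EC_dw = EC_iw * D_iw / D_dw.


EC_dw = EC_iw * D_iw / D_dw
EC_dw = 5 * 381 / 99
EC_dw = 1905 / 99

19.2424 dS/m


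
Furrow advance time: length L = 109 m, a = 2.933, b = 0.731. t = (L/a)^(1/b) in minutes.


t = (L/a)^(1/b)
t = (109/2.933)^(1/0.731)
t = 37.163314^(1/0.731)

140.5722 min


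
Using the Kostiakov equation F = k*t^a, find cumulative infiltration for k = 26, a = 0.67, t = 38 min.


F = k * t^a = 26 * 38^0.67
F = 26 * 11.440764

297.4599 mm


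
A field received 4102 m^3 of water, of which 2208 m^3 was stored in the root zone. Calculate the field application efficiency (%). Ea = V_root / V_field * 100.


Ea = V_root / V_field * 100 = 2208 / 4102 * 100 = 53.8274%

53.8274 %


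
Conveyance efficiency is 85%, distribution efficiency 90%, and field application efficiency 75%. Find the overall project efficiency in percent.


Ec = 0.85, Eb = 0.9, Ea = 0.75
E = 0.85 * 0.9 * 0.75 * 100 = 57.3750%

57.3750 %


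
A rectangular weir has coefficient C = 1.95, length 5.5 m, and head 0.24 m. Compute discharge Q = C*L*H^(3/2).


Q = C * L * H^(3/2) = 1.95 * 5.5 * 0.24^1.5 = 1.95 * 5.5 * 0.117576

1.2610 m^3/s


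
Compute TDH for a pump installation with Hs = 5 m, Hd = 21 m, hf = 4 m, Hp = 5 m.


TDH = Hs + Hd + hf + Hp = 5 + 21 + 4 + 5 = 35

35 m


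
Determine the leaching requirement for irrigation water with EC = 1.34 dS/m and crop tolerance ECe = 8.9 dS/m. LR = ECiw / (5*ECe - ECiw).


LR = ECiw / (5*ECe - ECiw)
LR = 1.34 / (5*8.9 - 1.34)
LR = 1.34 / 43.1600

0.0310


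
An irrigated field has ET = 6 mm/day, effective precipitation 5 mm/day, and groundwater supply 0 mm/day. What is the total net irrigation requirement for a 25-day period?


Daily deficit = ET - Pe - GW = 6 - 5 - 0 = 1 mm/day
NIR = 1 * 25 = 25 mm

25.0000 mm


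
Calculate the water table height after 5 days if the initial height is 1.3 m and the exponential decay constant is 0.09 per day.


m = m0 * exp(-k*t)
m = 1.3 * exp(-0.09 * 5)
m = 1.3 * exp(-0.4500)

0.8289 m


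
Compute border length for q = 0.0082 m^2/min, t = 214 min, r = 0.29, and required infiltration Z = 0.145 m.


L = q*t/((1+r)*Z)
L = 0.0082*214/((1+0.29)*0.145)
L = 1.7548/0.18705

9.3814 m


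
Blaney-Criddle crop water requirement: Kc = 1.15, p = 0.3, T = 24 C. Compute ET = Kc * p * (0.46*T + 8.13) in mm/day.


ET = Kc * p * (0.46*T + 8.13)
ET = 1.15 * 0.3 * (0.46*24 + 8.13)
ET = 1.15 * 0.3 * 19.1700

6.6136 mm/day


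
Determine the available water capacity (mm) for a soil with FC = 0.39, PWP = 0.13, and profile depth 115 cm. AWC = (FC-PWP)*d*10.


AWC = (FC - PWP) * d * 10
AWC = (0.39 - 0.13) * 115 * 10
AWC = 0.2600 * 115 * 10

299.0000 mm


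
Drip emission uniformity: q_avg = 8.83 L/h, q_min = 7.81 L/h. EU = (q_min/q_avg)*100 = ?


EU = (q_min/q_avg)*100 = (7.81/8.83)*100 = 88.4485%

88.4485 %


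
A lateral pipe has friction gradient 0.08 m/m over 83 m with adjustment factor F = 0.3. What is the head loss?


hf = J * L * F = 0.08 * 83 * 0.3 = 1.9920 m

1.9920 m


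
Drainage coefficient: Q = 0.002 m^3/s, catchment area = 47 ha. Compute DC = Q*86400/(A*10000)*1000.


DC = Q * 86400 / (A * 10000) * 1000
DC = 0.002 * 86400 / (47 * 10000) * 1000
DC = 172800.0000 / 470000

0.3677 mm/day


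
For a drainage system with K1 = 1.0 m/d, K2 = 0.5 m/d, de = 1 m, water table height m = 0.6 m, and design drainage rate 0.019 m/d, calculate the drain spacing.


S^2 = 8*K2*de*m/q + 4*K1*m^2/q
S^2 = 8*0.5*1*0.6/0.019 + 4*1.0*0.6^2/0.019
S = sqrt(202.1053)

14.2164 m


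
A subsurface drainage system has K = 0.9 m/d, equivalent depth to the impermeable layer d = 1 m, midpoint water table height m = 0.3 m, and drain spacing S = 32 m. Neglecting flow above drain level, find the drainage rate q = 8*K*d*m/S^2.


q = 8*K*d*m/S^2
q = 8*0.9*1*0.3/32^2
q = 2.1600 / 1024

0.0021 m/d


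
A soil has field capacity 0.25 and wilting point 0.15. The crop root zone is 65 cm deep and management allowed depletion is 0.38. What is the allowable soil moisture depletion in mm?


SMD = (FC - PWP) * d * MAD * 10
SMD = (0.25 - 0.15) * 65 * 0.38 * 10
SMD = 0.1000 * 65 * 0.38 * 10

24.7000 mm


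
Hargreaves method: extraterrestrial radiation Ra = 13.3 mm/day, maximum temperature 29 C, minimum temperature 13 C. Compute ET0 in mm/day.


Tmean = (Tmax + Tmin)/2 = (29 + 13)/2 = 21.0
ET0 = 0.0023 * 13.3 * (21.0 + 17.8) * sqrt(29 - 13)
ET0 = 0.0023 * 13.3 * 38.8 * 4.000000

4.7476 mm/day


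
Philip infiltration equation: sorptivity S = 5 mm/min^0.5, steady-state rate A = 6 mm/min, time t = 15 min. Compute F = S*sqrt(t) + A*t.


F = S*sqrt(t) + A*t
F = 5*sqrt(15) + 6*15
F = 5*3.872983 + 90

109.3649 mm


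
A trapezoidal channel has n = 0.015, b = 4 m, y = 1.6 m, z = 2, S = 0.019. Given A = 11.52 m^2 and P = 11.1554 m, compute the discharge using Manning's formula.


R = A/P = 11.52/11.1554 = 1.032684
Q = (1/0.015) * 11.52 * 1.032684^(2/3) * 0.019^0.5

108.1558 m^3/s


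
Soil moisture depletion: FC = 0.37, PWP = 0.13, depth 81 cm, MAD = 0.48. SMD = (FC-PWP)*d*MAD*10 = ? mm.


SMD = (FC - PWP) * d * MAD * 10
SMD = (0.37 - 0.13) * 81 * 0.48 * 10
SMD = 0.2400 * 81 * 0.48 * 10

93.3120 mm


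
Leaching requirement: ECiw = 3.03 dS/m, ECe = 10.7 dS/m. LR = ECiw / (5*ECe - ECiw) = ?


LR = ECiw / (5*ECe - ECiw)
LR = 3.03 / (5*10.7 - 3.03)
LR = 3.03 / 50.4700

0.0600


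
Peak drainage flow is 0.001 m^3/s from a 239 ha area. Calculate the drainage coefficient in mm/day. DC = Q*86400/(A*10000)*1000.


DC = Q * 86400 / (A * 10000) * 1000
DC = 0.001 * 86400 / (239 * 10000) * 1000
DC = 86400.0000 / 2390000

0.0362 mm/day


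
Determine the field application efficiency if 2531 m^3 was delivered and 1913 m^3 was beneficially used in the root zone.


Ea = V_root / V_field * 100 = 1913 / 2531 * 100 = 75.5828%

75.5828 %


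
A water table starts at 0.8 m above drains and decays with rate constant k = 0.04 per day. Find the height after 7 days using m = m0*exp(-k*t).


m = m0 * exp(-k*t)
m = 0.8 * exp(-0.04 * 7)
m = 0.8 * exp(-0.2800)

0.6046 m


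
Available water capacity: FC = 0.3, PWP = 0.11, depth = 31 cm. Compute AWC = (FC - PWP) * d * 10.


AWC = (FC - PWP) * d * 10
AWC = (0.3 - 0.11) * 31 * 10
AWC = 0.1900 * 31 * 10

58.9000 mm


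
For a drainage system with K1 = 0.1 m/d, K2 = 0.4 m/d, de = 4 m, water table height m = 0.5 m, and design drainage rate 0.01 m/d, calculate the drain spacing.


S^2 = 8*K2*de*m/q + 4*K1*m^2/q
S^2 = 8*0.4*4*0.5/0.01 + 4*0.1*0.5^2/0.01
S = sqrt(650.0000)

25.4951 m


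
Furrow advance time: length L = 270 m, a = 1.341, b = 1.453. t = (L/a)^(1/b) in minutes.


t = (L/a)^(1/b)
t = (270/1.341)^(1/1.453)
t = 201.342282^(1/1.453)

38.5159 min


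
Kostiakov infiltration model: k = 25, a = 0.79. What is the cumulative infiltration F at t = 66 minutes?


F = k * t^a = 25 * 66^0.79
F = 25 * 27.380395

684.5099 mm


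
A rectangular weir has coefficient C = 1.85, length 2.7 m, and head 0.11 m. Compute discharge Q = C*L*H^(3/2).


Q = C * L * H^(3/2) = 1.85 * 2.7 * 0.11^1.5 = 1.85 * 2.7 * 0.036483

0.1822 m^3/s


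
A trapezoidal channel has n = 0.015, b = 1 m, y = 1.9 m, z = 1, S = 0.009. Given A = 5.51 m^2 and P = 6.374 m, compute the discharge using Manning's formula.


R = A/P = 5.51/6.374 = 0.864449
Q = (1/0.015) * 5.51 * 0.864449^(2/3) * 0.009^0.5

31.6233 m^3/s


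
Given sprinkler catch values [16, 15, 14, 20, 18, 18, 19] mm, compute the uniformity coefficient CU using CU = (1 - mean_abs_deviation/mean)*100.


mean = 17.142857 mm
MAD = 1.836735 mm
CU = (1 - 1.836735/17.142857)*100

89.2857 %


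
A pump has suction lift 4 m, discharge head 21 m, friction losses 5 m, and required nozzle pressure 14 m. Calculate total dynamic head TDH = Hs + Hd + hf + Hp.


TDH = Hs + Hd + hf + Hp = 4 + 21 + 5 + 14 = 44

44 m


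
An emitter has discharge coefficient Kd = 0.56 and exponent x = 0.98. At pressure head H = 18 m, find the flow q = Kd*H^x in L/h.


q = Kd * H^x = 0.56 * 18^0.98 = 0.56 * 16.988970

9.5138 L/h


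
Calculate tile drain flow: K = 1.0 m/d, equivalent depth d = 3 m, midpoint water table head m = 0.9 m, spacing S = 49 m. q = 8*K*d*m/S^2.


q = 8*K*d*m/S^2
q = 8*1.0*3*0.9/49^2
q = 21.6000 / 2401

0.0090 m/d


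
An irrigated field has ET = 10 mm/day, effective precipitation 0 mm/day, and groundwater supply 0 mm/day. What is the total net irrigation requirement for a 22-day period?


Daily deficit = ET - Pe - GW = 10 - 0 - 0 = 10 mm/day
NIR = 10 * 22 = 220 mm

220.0000 mm


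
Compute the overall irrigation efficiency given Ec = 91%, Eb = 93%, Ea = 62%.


Ec = 0.91, Eb = 0.93, Ea = 0.62
E = 0.91 * 0.93 * 0.62 * 100 = 52.4706%

52.4706 %


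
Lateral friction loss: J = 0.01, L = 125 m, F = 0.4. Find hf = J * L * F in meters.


hf = J * L * F = 0.01 * 125 * 0.4 = 0.5000 m

0.5000 m


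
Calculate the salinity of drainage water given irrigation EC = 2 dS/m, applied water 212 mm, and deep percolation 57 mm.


EC_dw = EC_iw * D_iw / D_dw
EC_dw = 2 * 212 / 57
EC_dw = 424 / 57

7.4386 dS/m


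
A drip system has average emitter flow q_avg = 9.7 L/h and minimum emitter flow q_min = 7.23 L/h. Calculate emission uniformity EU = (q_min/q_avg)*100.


EU = (q_min/q_avg)*100 = (7.23/9.7)*100 = 74.5361%

74.5361 %


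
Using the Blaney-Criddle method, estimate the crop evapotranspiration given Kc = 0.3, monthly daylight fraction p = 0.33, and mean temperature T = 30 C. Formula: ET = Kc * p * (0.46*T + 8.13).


ET = Kc * p * (0.46*T + 8.13)
ET = 0.3 * 0.33 * (0.46*30 + 8.13)
ET = 0.3 * 0.33 * 21.9300

2.1711 mm/day


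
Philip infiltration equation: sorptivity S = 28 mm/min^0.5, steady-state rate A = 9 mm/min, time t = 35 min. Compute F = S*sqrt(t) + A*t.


F = S*sqrt(t) + A*t
F = 28*sqrt(35) + 9*35
F = 28*5.916080 + 315

480.6502 mm


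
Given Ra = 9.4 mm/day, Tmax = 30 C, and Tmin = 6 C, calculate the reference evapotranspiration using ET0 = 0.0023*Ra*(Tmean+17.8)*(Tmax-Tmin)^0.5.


Tmean = (Tmax + Tmin)/2 = (30 + 6)/2 = 18.0
ET0 = 0.0023 * 9.4 * (18.0 + 17.8) * sqrt(30 - 6)
ET0 = 0.0023 * 9.4 * 35.8 * 4.898979

3.7918 mm/day


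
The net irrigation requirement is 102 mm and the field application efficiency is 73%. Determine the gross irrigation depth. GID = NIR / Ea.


Ea = 73% = 0.73
GID = NIR / Ea = 102 / 0.73 = 139.7260 mm

139.7260 mm


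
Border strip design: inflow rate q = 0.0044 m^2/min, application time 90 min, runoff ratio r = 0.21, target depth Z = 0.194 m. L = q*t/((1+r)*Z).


L = q*t/((1+r)*Z)
L = 0.0044*90/((1+0.21)*0.194)
L = 0.396/0.23474

1.6870 m


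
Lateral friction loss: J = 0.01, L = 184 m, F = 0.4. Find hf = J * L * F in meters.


hf = J * L * F = 0.01 * 184 * 0.4 = 0.7360 m

0.7360 m


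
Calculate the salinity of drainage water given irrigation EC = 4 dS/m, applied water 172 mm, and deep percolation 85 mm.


EC_dw = EC_iw * D_iw / D_dw
EC_dw = 4 * 172 / 85
EC_dw = 688 / 85

8.0941 dS/m


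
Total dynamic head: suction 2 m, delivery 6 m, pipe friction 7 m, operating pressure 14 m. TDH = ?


TDH = Hs + Hd + hf + Hp = 2 + 6 + 7 + 14 = 29

29 m


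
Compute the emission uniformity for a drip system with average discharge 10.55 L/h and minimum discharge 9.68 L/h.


EU = (q_min/q_avg)*100 = (9.68/10.55)*100 = 91.7536%

91.7536 %


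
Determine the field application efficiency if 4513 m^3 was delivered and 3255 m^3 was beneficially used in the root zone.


Ea = V_root / V_field * 100 = 3255 / 4513 * 100 = 72.1250%

72.1250 %


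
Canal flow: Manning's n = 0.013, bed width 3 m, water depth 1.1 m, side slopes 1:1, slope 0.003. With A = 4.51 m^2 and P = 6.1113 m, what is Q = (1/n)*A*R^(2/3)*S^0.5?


R = A/P = 4.51/6.1113 = 0.737977
Q = (1/0.013) * 4.51 * 0.737977^(2/3) * 0.003^0.5

15.5175 m^3/s


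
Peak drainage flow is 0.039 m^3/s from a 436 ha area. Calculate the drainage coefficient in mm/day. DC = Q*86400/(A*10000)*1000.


DC = Q * 86400 / (A * 10000) * 1000
DC = 0.039 * 86400 / (436 * 10000) * 1000
DC = 3369600.0000 / 4360000

0.7728 mm/day


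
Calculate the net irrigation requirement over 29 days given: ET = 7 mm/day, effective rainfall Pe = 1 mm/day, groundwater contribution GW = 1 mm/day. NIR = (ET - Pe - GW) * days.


Daily deficit = ET - Pe - GW = 7 - 1 - 1 = 5 mm/day
NIR = 5 * 29 = 145 mm

145.0000 mm


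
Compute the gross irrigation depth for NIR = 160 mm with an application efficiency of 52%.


Ea = 52% = 0.52
GID = NIR / Ea = 160 / 0.52 = 307.6923 mm

307.6923 mm


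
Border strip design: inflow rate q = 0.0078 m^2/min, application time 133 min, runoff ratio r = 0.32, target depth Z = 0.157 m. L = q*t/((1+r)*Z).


L = q*t/((1+r)*Z)
L = 0.0078*133/((1+0.32)*0.157)
L = 1.0374/0.20724

5.0058 m


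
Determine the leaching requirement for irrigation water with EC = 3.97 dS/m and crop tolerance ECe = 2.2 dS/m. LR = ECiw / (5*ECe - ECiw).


LR = ECiw / (5*ECe - ECiw)
LR = 3.97 / (5*2.2 - 3.97)
LR = 3.97 / 7.0300

0.5647


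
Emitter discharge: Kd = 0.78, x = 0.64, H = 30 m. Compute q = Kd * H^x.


q = Kd * H^x = 0.78 * 30^0.64 = 0.78 * 8.817746

6.8778 L/h


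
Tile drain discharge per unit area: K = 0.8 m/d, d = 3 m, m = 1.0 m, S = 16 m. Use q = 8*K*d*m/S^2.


q = 8*K*d*m/S^2
q = 8*0.8*3*1.0/16^2
q = 19.2000 / 256

0.0750 m/d


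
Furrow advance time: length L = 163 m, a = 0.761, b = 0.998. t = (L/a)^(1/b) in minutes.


t = (L/a)^(1/b)
t = (163/0.761)^(1/0.998)
t = 214.191853^(1/0.998)

216.5080 min


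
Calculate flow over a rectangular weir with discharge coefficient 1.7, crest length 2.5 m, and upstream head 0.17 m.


Q = C * L * H^(3/2) = 1.7 * 2.5 * 0.17^1.5 = 1.7 * 2.5 * 0.070093

0.2979 m^3/s
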